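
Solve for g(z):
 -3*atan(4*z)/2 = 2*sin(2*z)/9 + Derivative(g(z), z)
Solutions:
 g(z) = C1 - 3*z*atan(4*z)/2 + 3*log(16*z^2 + 1)/16 + cos(2*z)/9


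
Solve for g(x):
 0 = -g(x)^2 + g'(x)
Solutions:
 g(x) = -1/(C1 + x)


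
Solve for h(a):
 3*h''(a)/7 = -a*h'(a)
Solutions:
 h(a) = C1 + C2*erf(sqrt(42)*a/6)


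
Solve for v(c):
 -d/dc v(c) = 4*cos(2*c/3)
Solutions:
 v(c) = C1 - 6*sin(2*c/3)


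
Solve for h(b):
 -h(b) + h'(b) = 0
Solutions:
 h(b) = C1*exp(b)


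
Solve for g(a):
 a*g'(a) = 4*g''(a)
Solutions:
 g(a) = C1 + C2*erfi(sqrt(2)*a/4)


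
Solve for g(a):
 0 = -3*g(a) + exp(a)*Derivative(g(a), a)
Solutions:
 g(a) = C1*exp(-3*exp(-a))


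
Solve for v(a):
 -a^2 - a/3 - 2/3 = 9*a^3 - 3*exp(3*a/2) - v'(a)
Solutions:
 v(a) = C1 + 9*a^4/4 + a^3/3 + a^2/6 + 2*a/3 - 2*exp(3*a/2)


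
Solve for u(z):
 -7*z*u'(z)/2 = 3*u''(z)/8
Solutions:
 u(z) = C1 + C2*erf(sqrt(42)*z/3)


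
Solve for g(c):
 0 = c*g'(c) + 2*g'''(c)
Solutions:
 g(c) = C1 + Integral(C2*airyai(-2^(2/3)*c/2) + C3*airybi(-2^(2/3)*c/2), c)


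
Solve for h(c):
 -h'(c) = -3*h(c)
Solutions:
 h(c) = C1*exp(3*c)


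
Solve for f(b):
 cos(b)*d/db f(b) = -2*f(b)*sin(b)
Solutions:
 f(b) = C1*cos(b)^2


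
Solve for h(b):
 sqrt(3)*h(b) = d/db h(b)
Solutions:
 h(b) = C1*exp(sqrt(3)*b)


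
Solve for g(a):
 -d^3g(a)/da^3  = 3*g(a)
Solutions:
 g(a) = C3*exp(-3^(1/3)*a) + (C1*sin(3^(5/6)*a/2) + C2*cos(3^(5/6)*a/2))*exp(3^(1/3)*a/2)


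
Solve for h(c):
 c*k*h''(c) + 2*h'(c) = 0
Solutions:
 h(c) = C1 + c^(((re(k) - 2)*re(k) + im(k)^2)/(re(k)^2 + im(k)^2))*(C2*sin(2*log(c)*Abs(im(k))/(re(k)^2 + im(k)^2)) + C3*cos(2*log(c)*im(k)/(re(k)^2 + im(k)^2)))


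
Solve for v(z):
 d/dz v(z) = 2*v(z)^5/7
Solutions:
 v(z) = -7^(1/4)*(-1/(C1 + 8*z))^(1/4)
 v(z) = 7^(1/4)*(-1/(C1 + 8*z))^(1/4)
 v(z) = -7^(1/4)*I*(-1/(C1 + 8*z))^(1/4)
 v(z) = 7^(1/4)*I*(-1/(C1 + 8*z))^(1/4)


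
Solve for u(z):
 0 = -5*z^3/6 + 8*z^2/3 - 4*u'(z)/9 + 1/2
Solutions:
 u(z) = C1 - 15*z^4/32 + 2*z^3 + 9*z/8


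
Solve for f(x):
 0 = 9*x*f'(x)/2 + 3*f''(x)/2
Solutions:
 f(x) = C1 + C2*erf(sqrt(6)*x/2)


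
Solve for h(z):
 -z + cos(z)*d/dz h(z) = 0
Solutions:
 h(z) = C1 + Integral(z/cos(z), z)


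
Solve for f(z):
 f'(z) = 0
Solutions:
 f(z) = C1


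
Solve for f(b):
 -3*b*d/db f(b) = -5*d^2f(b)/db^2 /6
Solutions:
 f(b) = C1 + C2*erfi(3*sqrt(5)*b/5)


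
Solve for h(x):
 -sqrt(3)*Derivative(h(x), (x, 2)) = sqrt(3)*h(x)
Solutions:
 h(x) = C1*sin(x) + C2*cos(x)


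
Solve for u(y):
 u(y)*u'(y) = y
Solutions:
 u(y) = -sqrt(C1 + y^2)
 u(y) = sqrt(C1 + y^2)


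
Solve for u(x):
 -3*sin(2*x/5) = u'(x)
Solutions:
 u(x) = C1 + 15*cos(2*x/5)/2


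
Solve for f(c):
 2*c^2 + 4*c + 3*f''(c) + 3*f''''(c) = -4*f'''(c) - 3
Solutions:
 f(c) = C1 + C2*c - c^4/18 + 2*c^3/27 - 7*c^2/54 + (C3*sin(sqrt(5)*c/3) + C4*cos(sqrt(5)*c/3))*exp(-2*c/3)


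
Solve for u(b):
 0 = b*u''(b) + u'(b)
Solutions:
 u(b) = C1 + C2*log(b)


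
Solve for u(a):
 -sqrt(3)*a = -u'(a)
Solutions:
 u(a) = C1 + sqrt(3)*a^2/2


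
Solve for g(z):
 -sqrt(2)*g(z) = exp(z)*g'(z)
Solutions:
 g(z) = C1*exp(sqrt(2)*exp(-z))


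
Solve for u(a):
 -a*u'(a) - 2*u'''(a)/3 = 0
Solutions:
 u(a) = C1 + Integral(C2*airyai(-2^(2/3)*3^(1/3)*a/2) + C3*airybi(-2^(2/3)*3^(1/3)*a/2), a)


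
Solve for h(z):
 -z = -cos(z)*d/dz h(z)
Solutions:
 h(z) = C1 + Integral(z/cos(z), z)


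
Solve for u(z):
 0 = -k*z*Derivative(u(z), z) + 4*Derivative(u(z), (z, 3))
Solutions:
 u(z) = C1 + Integral(C2*airyai(2^(1/3)*k^(1/3)*z/2) + C3*airybi(2^(1/3)*k^(1/3)*z/2), z)


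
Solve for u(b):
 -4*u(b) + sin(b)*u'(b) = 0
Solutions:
 u(b) = C1*(cos(b)^2 - 2*cos(b) + 1)/(cos(b)^2 + 2*cos(b) + 1)


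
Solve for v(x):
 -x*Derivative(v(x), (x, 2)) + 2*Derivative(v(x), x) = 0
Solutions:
 v(x) = C1 + C2*x^3


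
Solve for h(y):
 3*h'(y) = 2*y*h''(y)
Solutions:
 h(y) = C1 + C2*y^(5/2)


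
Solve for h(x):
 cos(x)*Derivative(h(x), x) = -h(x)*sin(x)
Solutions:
 h(x) = C1*cos(x)


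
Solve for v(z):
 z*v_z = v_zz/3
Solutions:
 v(z) = C1 + C2*erfi(sqrt(6)*z/2)


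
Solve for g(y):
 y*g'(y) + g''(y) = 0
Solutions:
 g(y) = C1 + C2*erf(sqrt(2)*y/2)


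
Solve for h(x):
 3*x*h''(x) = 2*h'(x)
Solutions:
 h(x) = C1 + C2*x^(5/3)


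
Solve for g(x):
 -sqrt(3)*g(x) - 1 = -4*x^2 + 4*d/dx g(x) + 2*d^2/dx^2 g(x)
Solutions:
 g(x) = C1*exp(x*(-1 + sqrt(2)*sqrt(2 - sqrt(3))/2)) + C2*exp(-x*(sqrt(2)*sqrt(2 - sqrt(3))/2 + 1)) + 4*sqrt(3)*x^2/3 - 32*x/3 - 16/3 + 125*sqrt(3)/9


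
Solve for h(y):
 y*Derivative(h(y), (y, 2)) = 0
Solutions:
 h(y) = C1 + C2*y


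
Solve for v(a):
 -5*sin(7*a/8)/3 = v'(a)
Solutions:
 v(a) = C1 + 40*cos(7*a/8)/21


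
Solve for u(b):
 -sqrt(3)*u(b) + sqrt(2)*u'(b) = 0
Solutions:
 u(b) = C1*exp(sqrt(6)*b/2)


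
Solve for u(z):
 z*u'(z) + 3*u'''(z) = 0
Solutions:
 u(z) = C1 + Integral(C2*airyai(-3^(2/3)*z/3) + C3*airybi(-3^(2/3)*z/3), z)


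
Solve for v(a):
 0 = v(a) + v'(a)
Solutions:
 v(a) = C1*exp(-a)


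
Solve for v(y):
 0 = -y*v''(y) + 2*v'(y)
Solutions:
 v(y) = C1 + C2*y^3


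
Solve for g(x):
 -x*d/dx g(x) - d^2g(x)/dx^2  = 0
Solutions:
 g(x) = C1 + C2*erf(sqrt(2)*x/2)


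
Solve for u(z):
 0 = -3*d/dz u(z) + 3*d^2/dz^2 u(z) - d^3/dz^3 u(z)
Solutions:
 u(z) = C1 + (C2*sin(sqrt(3)*z/2) + C3*cos(sqrt(3)*z/2))*exp(3*z/2)


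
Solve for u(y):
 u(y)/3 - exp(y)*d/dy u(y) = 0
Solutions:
 u(y) = C1*exp(-exp(-y)/3)


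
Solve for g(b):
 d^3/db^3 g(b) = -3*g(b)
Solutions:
 g(b) = C3*exp(-3^(1/3)*b) + (C1*sin(3^(5/6)*b/2) + C2*cos(3^(5/6)*b/2))*exp(3^(1/3)*b/2)


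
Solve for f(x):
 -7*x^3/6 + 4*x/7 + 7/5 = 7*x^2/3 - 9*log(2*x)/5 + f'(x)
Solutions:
 f(x) = C1 - 7*x^4/24 - 7*x^3/9 + 2*x^2/7 + 9*x*log(x)/5 - 2*x/5 + 9*x*log(2)/5


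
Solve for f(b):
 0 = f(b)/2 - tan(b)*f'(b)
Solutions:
 f(b) = C1*sqrt(sin(b))


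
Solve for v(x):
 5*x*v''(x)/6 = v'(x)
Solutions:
 v(x) = C1 + C2*x^(11/5)


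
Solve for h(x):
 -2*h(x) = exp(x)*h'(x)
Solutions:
 h(x) = C1*exp(2*exp(-x))


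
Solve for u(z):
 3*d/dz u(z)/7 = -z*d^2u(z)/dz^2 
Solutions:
 u(z) = C1 + C2*z^(4/7)


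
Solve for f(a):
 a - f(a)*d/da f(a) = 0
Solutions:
 f(a) = -sqrt(C1 + a^2)
 f(a) = sqrt(C1 + a^2)


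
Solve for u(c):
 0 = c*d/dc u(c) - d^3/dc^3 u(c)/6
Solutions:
 u(c) = C1 + Integral(C2*airyai(6^(1/3)*c) + C3*airybi(6^(1/3)*c), c)


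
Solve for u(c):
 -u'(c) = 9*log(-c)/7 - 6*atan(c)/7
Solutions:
 u(c) = C1 - 9*c*log(-c)/7 + 6*c*atan(c)/7 + 9*c/7 - 3*log(c^2 + 1)/7


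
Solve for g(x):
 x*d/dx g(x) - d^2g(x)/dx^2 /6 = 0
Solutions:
 g(x) = C1 + C2*erfi(sqrt(3)*x)


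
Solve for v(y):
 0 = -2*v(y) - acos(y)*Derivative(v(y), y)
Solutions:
 v(y) = C1*exp(-2*Integral(1/acos(y), y))


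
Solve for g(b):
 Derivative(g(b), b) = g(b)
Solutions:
 g(b) = C1*exp(b)


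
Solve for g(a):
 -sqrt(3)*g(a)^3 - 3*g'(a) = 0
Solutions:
 g(a) = -sqrt(6)*sqrt(-1/(C1 - sqrt(3)*a))/2
 g(a) = sqrt(6)*sqrt(-1/(C1 - sqrt(3)*a))/2


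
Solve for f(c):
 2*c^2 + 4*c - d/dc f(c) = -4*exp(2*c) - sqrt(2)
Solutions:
 f(c) = C1 + 2*c^3/3 + 2*c^2 + sqrt(2)*c + 2*exp(2*c)


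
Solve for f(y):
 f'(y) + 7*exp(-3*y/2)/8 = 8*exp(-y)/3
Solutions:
 f(y) = C1 - 8*exp(-y)/3 + 7*exp(-3*y/2)/12


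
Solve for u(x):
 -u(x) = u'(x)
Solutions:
 u(x) = C1*exp(-x)


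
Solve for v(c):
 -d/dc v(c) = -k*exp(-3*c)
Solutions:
 v(c) = C1 - k*exp(-3*c)/3


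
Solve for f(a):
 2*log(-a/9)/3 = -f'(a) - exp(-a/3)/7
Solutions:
 f(a) = C1 - 2*a*log(-a)/3 + 2*a*(1 + 2*log(3))/3 + 3*exp(-a/3)/7


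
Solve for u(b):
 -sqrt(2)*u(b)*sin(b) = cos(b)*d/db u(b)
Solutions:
 u(b) = C1*cos(b)^(sqrt(2))


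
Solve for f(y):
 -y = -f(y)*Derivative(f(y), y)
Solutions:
 f(y) = -sqrt(C1 + y^2)
 f(y) = sqrt(C1 + y^2)


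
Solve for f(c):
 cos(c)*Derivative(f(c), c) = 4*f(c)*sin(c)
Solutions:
 f(c) = C1/cos(c)^4


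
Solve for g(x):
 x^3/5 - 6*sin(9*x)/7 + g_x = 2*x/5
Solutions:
 g(x) = C1 - x^4/20 + x^2/5 - 2*cos(9*x)/21


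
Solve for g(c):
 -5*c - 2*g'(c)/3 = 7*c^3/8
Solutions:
 g(c) = C1 - 21*c^4/64 - 15*c^2/4


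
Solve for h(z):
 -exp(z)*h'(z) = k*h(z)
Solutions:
 h(z) = C1*exp(k*exp(-z))


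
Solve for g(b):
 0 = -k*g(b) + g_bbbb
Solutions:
 g(b) = C1*exp(-b*k^(1/4)) + C2*exp(b*k^(1/4)) + C3*exp(-I*b*k^(1/4)) + C4*exp(I*b*k^(1/4))


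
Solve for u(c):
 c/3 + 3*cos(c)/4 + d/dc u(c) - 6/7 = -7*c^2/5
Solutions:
 u(c) = C1 - 7*c^3/15 - c^2/6 + 6*c/7 - 3*sin(c)/4


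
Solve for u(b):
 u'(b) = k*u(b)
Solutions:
 u(b) = C1*exp(b*k)


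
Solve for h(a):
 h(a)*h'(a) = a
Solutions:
 h(a) = -sqrt(C1 + a^2)
 h(a) = sqrt(C1 + a^2)


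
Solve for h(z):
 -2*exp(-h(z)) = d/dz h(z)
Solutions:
 h(z) = log(C1 - 2*z)


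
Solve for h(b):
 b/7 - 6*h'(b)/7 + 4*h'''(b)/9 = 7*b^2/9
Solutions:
 h(b) = C1 + C2*exp(-3*sqrt(42)*b/14) + C3*exp(3*sqrt(42)*b/14) - 49*b^3/162 + b^2/12 - 686*b/729


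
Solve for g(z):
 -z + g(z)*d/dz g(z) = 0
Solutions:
 g(z) = -sqrt(C1 + z^2)
 g(z) = sqrt(C1 + z^2)


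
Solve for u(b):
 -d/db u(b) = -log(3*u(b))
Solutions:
 -Integral(1/(log(_y) + log(3)), (_y, u(b))) = C1 - b


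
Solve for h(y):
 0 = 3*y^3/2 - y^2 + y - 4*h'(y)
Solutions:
 h(y) = C1 + 3*y^4/32 - y^3/12 + y^2/8


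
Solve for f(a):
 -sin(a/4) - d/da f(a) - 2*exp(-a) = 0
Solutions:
 f(a) = C1 + 4*cos(a/4) + 2*exp(-a)


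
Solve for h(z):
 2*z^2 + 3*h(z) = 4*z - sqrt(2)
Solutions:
 h(z) = -2*z^2/3 + 4*z/3 - sqrt(2)/3


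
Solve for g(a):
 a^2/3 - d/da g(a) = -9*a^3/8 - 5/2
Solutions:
 g(a) = C1 + 9*a^4/32 + a^3/9 + 5*a/2


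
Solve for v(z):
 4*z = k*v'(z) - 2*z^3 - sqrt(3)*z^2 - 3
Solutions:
 v(z) = C1 + z^4/(2*k) + sqrt(3)*z^3/(3*k) + 2*z^2/k + 3*z/k


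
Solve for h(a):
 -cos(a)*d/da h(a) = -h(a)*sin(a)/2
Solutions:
 h(a) = C1/sqrt(cos(a))


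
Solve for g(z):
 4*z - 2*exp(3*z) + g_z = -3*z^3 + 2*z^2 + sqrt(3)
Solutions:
 g(z) = C1 - 3*z^4/4 + 2*z^3/3 - 2*z^2 + sqrt(3)*z + 2*exp(3*z)/3


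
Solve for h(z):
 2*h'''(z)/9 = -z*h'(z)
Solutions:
 h(z) = C1 + Integral(C2*airyai(-6^(2/3)*z/2) + C3*airybi(-6^(2/3)*z/2), z)


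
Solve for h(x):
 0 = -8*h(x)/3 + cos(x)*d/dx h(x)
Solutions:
 h(x) = C1*(sin(x) + 1)^(4/3)/(sin(x) - 1)^(4/3)


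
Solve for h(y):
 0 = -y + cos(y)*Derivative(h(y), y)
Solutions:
 h(y) = C1 + Integral(y/cos(y), y)


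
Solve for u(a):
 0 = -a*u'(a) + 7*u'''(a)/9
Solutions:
 u(a) = C1 + Integral(C2*airyai(21^(2/3)*a/7) + C3*airybi(21^(2/3)*a/7), a)


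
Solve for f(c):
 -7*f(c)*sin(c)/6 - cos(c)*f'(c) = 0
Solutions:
 f(c) = C1*cos(c)^(7/6)


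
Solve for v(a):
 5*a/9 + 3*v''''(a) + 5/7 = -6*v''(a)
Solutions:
 v(a) = C1 + C2*a + C3*sin(sqrt(2)*a) + C4*cos(sqrt(2)*a) - 5*a^3/324 - 5*a^2/84


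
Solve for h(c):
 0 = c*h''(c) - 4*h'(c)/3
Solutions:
 h(c) = C1 + C2*c^(7/3)


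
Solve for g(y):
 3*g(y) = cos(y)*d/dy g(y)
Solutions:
 g(y) = C1*(sin(y) + 1)^(3/2)/(sin(y) - 1)^(3/2)


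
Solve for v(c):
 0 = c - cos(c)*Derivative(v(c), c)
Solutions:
 v(c) = C1 + Integral(c/cos(c), c)


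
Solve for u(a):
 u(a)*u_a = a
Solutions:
 u(a) = -sqrt(C1 + a^2)
 u(a) = sqrt(C1 + a^2)


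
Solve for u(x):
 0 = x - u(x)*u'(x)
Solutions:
 u(x) = -sqrt(C1 + x^2)
 u(x) = sqrt(C1 + x^2)


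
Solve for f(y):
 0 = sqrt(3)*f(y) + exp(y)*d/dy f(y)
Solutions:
 f(y) = C1*exp(sqrt(3)*exp(-y))


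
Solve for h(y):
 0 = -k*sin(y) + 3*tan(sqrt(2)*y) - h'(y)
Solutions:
 h(y) = C1 + k*cos(y) - 3*sqrt(2)*log(cos(sqrt(2)*y))/2


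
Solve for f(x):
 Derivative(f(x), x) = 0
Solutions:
 f(x) = C1


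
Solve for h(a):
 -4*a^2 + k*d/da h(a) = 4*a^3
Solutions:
 h(a) = C1 + a^4/k + 4*a^3/(3*k)


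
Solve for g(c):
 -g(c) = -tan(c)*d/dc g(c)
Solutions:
 g(c) = C1*sin(c)


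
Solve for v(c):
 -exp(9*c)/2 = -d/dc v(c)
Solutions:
 v(c) = C1 + exp(9*c)/18


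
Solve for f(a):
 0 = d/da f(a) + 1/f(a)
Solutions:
 f(a) = -sqrt(C1 - 2*a)
 f(a) = sqrt(C1 - 2*a)


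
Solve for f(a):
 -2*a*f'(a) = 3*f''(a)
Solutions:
 f(a) = C1 + C2*erf(sqrt(3)*a/3)


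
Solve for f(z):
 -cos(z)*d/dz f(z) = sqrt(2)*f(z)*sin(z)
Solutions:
 f(z) = C1*cos(z)^(sqrt(2))


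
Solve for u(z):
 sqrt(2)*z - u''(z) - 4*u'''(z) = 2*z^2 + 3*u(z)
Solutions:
 u(z) = C3*exp(-z) - 2*z^2/3 + sqrt(2)*z/3 + (C1*sin(sqrt(39)*z/8) + C2*cos(sqrt(39)*z/8))*exp(3*z/8) + 4/9


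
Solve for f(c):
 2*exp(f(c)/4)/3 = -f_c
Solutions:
 f(c) = 4*log(1/(C1 + 2*c)) + 4*log(12)


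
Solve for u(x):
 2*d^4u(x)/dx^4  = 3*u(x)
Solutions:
 u(x) = C1*exp(-2^(3/4)*3^(1/4)*x/2) + C2*exp(2^(3/4)*3^(1/4)*x/2) + C3*sin(2^(3/4)*3^(1/4)*x/2) + C4*cos(2^(3/4)*3^(1/4)*x/2)


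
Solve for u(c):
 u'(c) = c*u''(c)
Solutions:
 u(c) = C1 + C2*c^2


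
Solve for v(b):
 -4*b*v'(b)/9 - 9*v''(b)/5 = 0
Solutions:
 v(b) = C1 + C2*erf(sqrt(10)*b/9)


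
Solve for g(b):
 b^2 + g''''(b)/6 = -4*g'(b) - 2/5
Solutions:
 g(b) = C1 + C4*exp(-2*3^(1/3)*b) - b^3/12 - b/10 + (C2*sin(3^(5/6)*b) + C3*cos(3^(5/6)*b))*exp(3^(1/3)*b)


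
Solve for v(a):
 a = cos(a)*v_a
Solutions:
 v(a) = C1 + Integral(a/cos(a), a)


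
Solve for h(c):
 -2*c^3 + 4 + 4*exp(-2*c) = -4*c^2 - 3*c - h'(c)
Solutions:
 h(c) = C1 + c^4/2 - 4*c^3/3 - 3*c^2/2 - 4*c + 2*exp(-2*c)


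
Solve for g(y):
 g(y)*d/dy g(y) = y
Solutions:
 g(y) = -sqrt(C1 + y^2)
 g(y) = sqrt(C1 + y^2)


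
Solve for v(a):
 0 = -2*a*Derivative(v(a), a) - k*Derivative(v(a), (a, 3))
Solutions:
 v(a) = C1 + Integral(C2*airyai(2^(1/3)*a*(-1/k)^(1/3)) + C3*airybi(2^(1/3)*a*(-1/k)^(1/3)), a)


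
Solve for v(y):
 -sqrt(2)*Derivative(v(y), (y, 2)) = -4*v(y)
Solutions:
 v(y) = C1*exp(-2^(3/4)*y) + C2*exp(2^(3/4)*y)


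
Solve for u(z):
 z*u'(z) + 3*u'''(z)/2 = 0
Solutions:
 u(z) = C1 + Integral(C2*airyai(-2^(1/3)*3^(2/3)*z/3) + C3*airybi(-2^(1/3)*3^(2/3)*z/3), z)


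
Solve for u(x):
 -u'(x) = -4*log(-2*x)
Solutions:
 u(x) = C1 + 4*x*log(-x) + 4*x*(-1 + log(2))


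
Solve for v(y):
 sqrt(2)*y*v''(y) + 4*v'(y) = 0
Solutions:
 v(y) = C1 + C2*y^(1 - 2*sqrt(2))


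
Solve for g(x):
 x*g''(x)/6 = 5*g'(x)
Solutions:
 g(x) = C1 + C2*x^31


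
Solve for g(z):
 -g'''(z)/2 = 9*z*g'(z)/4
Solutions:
 g(z) = C1 + Integral(C2*airyai(-6^(2/3)*z/2) + C3*airybi(-6^(2/3)*z/2), z)


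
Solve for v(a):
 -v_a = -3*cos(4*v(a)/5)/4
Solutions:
 -3*a/4 - 5*log(sin(4*v(a)/5) - 1)/8 + 5*log(sin(4*v(a)/5) + 1)/8 = C1


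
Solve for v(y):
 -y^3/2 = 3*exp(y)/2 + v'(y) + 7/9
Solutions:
 v(y) = C1 - y^4/8 - 7*y/9 - 3*exp(y)/2


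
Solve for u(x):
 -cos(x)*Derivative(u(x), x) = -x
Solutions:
 u(x) = C1 + Integral(x/cos(x), x)


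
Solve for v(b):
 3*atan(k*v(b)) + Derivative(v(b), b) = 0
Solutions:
 Integral(1/atan(_y*k), (_y, v(b))) = C1 - 3*b


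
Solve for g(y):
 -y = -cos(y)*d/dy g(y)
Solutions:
 g(y) = C1 + Integral(y/cos(y), y)


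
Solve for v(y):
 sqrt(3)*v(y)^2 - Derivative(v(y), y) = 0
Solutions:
 v(y) = -1/(C1 + sqrt(3)*y)


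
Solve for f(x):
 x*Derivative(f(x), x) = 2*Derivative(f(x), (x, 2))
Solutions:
 f(x) = C1 + C2*erfi(x/2)


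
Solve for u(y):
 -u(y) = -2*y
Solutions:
 u(y) = 2*y


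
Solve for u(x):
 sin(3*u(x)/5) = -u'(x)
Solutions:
 x + 5*log(cos(3*u(x)/5) - 1)/6 - 5*log(cos(3*u(x)/5) + 1)/6 = C1


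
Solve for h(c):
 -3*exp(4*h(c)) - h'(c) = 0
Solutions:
 h(c) = log(-I*(1/(C1 + 12*c))^(1/4))
 h(c) = log(I*(1/(C1 + 12*c))^(1/4))
 h(c) = log(-(1/(C1 + 12*c))^(1/4))
 h(c) = log(1/(C1 + 12*c))/4


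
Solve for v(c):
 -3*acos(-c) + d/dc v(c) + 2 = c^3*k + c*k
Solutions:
 v(c) = C1 + c^4*k/4 + c^2*k/2 + 3*c*acos(-c) - 2*c + 3*sqrt(1 - c^2)


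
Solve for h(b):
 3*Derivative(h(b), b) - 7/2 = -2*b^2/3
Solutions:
 h(b) = C1 - 2*b^3/27 + 7*b/6


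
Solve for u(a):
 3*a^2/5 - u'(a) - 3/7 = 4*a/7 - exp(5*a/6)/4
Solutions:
 u(a) = C1 + a^3/5 - 2*a^2/7 - 3*a/7 + 3*exp(5*a/6)/10


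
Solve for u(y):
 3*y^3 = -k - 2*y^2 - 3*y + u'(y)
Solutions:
 u(y) = C1 + k*y + 3*y^4/4 + 2*y^3/3 + 3*y^2/2


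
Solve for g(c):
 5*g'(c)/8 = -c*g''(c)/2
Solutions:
 g(c) = C1 + C2/c^(1/4)


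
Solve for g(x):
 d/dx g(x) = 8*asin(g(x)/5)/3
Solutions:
 Integral(1/asin(_y/5), (_y, g(x))) = C1 + 8*x/3


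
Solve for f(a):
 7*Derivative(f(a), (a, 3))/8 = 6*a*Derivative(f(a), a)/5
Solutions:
 f(a) = C1 + Integral(C2*airyai(2*35^(2/3)*6^(1/3)*a/35) + C3*airybi(2*35^(2/3)*6^(1/3)*a/35), a)


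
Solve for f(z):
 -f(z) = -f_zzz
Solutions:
 f(z) = C3*exp(z) + (C1*sin(sqrt(3)*z/2) + C2*cos(sqrt(3)*z/2))*exp(-z/2)


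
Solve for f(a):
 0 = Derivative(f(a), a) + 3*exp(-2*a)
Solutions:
 f(a) = C1 + 3*exp(-2*a)/2


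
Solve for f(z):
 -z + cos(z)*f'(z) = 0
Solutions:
 f(z) = C1 + Integral(z/cos(z), z)


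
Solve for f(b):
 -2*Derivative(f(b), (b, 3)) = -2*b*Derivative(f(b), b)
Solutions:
 f(b) = C1 + Integral(C2*airyai(b) + C3*airybi(b), b)


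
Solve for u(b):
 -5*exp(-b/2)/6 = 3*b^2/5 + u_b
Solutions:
 u(b) = C1 - b^3/5 + 5*exp(-b/2)/3


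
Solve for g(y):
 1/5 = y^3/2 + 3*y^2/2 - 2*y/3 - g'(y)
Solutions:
 g(y) = C1 + y^4/8 + y^3/2 - y^2/3 - y/5


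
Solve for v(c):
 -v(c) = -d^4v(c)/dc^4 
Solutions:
 v(c) = C1*exp(-c) + C2*exp(c) + C3*sin(c) + C4*cos(c)


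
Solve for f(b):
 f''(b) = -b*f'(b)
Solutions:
 f(b) = C1 + C2*erf(sqrt(2)*b/2)


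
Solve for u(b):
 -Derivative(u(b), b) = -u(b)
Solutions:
 u(b) = C1*exp(b)


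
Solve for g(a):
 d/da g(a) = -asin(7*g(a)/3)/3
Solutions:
 Integral(1/asin(7*_y/3), (_y, g(a))) = C1 - a/3


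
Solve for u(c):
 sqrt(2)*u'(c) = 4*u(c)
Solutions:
 u(c) = C1*exp(2*sqrt(2)*c)


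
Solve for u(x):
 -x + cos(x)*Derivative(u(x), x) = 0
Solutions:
 u(x) = C1 + Integral(x/cos(x), x)


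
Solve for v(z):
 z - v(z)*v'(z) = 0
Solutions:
 v(z) = -sqrt(C1 + z^2)
 v(z) = sqrt(C1 + z^2)


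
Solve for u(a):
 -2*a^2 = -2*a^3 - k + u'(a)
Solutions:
 u(a) = C1 + a^4/2 - 2*a^3/3 + a*k


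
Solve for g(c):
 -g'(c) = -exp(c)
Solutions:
 g(c) = C1 + exp(c)


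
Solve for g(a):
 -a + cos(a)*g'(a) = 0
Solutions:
 g(a) = C1 + Integral(a/cos(a), a)


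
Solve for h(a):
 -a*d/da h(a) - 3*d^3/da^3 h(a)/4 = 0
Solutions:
 h(a) = C1 + Integral(C2*airyai(-6^(2/3)*a/3) + C3*airybi(-6^(2/3)*a/3), a)


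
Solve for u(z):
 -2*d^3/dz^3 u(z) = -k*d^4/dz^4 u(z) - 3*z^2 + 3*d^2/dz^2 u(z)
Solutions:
 u(z) = C1 + C2*z + C3*exp(z*(1 - sqrt(3*k + 1))/k) + C4*exp(z*(sqrt(3*k + 1) + 1)/k) + z^4/12 - 2*z^3/9 + z^2*(3*k + 4)/9


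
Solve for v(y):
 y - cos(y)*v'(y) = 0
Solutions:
 v(y) = C1 + Integral(y/cos(y), y)


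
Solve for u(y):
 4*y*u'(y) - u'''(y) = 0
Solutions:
 u(y) = C1 + Integral(C2*airyai(2^(2/3)*y) + C3*airybi(2^(2/3)*y), y)


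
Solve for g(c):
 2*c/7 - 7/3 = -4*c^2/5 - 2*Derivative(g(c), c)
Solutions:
 g(c) = C1 - 2*c^3/15 - c^2/14 + 7*c/6


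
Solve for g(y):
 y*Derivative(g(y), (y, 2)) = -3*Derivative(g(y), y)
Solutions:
 g(y) = C1 + C2/y^2


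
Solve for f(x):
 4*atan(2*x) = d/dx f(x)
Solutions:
 f(x) = C1 + 4*x*atan(2*x) - log(4*x^2 + 1)


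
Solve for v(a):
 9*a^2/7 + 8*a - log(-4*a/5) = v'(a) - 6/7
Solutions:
 v(a) = C1 + 3*a^3/7 + 4*a^2 - a*log(-a) + a*(-2*log(2) + log(5) + 13/7)


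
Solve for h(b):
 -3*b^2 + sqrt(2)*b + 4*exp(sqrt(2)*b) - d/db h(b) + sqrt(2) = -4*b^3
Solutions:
 h(b) = C1 + b^4 - b^3 + sqrt(2)*b^2/2 + sqrt(2)*b + 2*sqrt(2)*exp(sqrt(2)*b)


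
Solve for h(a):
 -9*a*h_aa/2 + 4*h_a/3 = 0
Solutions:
 h(a) = C1 + C2*a^(35/27)


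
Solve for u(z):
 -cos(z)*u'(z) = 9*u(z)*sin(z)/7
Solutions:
 u(z) = C1*cos(z)^(9/7)


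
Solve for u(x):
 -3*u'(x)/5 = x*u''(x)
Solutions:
 u(x) = C1 + C2*x^(2/5)


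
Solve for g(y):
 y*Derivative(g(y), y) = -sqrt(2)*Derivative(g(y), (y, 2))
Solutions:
 g(y) = C1 + C2*erf(2^(1/4)*y/2)


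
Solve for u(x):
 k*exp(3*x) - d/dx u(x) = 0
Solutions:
 u(x) = C1 + k*exp(3*x)/3


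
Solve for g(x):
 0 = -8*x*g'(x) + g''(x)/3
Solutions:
 g(x) = C1 + C2*erfi(2*sqrt(3)*x)


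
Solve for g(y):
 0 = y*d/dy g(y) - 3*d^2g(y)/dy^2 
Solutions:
 g(y) = C1 + C2*erfi(sqrt(6)*y/6)


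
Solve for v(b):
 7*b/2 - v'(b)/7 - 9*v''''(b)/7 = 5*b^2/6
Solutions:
 v(b) = C1 + C4*exp(-3^(1/3)*b/3) - 35*b^3/18 + 49*b^2/4 + (C2*sin(3^(5/6)*b/6) + C3*cos(3^(5/6)*b/6))*exp(3^(1/3)*b/6)


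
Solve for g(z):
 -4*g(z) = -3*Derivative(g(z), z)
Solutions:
 g(z) = C1*exp(4*z/3)


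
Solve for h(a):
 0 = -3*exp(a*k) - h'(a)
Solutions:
 h(a) = C1 - 3*exp(a*k)/k


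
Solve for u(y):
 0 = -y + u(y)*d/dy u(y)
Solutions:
 u(y) = -sqrt(C1 + y^2)
 u(y) = sqrt(C1 + y^2)


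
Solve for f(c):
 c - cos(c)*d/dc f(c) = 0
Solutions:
 f(c) = C1 + Integral(c/cos(c), c)


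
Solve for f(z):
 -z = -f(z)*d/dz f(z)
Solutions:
 f(z) = -sqrt(C1 + z^2)
 f(z) = sqrt(C1 + z^2)


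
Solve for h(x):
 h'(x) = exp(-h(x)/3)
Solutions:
 h(x) = 3*log(C1 + x/3)


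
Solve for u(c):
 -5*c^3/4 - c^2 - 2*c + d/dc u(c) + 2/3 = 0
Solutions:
 u(c) = C1 + 5*c^4/16 + c^3/3 + c^2 - 2*c/3


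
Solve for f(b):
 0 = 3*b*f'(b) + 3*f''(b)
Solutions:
 f(b) = C1 + C2*erf(sqrt(2)*b/2)


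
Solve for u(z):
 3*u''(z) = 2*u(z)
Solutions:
 u(z) = C1*exp(-sqrt(6)*z/3) + C2*exp(sqrt(6)*z/3)


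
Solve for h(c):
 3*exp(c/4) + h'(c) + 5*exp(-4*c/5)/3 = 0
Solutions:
 h(c) = C1 - 12*exp(c/4) + 25*exp(-4*c/5)/12


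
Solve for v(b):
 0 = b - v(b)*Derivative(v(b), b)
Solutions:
 v(b) = -sqrt(C1 + b^2)
 v(b) = sqrt(C1 + b^2)


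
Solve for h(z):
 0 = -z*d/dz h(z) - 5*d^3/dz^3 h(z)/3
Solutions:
 h(z) = C1 + Integral(C2*airyai(-3^(1/3)*5^(2/3)*z/5) + C3*airybi(-3^(1/3)*5^(2/3)*z/5), z)


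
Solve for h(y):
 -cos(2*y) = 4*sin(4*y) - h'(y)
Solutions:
 h(y) = C1 + sin(2*y)/2 - cos(4*y)


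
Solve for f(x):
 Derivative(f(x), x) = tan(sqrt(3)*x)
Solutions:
 f(x) = C1 - sqrt(3)*log(cos(sqrt(3)*x))/3


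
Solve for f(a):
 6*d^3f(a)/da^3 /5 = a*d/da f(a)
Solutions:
 f(a) = C1 + Integral(C2*airyai(5^(1/3)*6^(2/3)*a/6) + C3*airybi(5^(1/3)*6^(2/3)*a/6), a)


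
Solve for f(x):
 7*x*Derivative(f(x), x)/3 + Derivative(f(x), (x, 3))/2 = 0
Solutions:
 f(x) = C1 + Integral(C2*airyai(-14^(1/3)*3^(2/3)*x/3) + C3*airybi(-14^(1/3)*3^(2/3)*x/3), x)


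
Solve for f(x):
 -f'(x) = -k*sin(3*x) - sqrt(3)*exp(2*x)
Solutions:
 f(x) = C1 - k*cos(3*x)/3 + sqrt(3)*exp(2*x)/2


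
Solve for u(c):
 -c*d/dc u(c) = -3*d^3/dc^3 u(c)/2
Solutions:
 u(c) = C1 + Integral(C2*airyai(2^(1/3)*3^(2/3)*c/3) + C3*airybi(2^(1/3)*3^(2/3)*c/3), c)


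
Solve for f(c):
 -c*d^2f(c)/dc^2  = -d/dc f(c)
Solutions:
 f(c) = C1 + C2*c^2


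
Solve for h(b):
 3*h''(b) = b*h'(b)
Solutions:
 h(b) = C1 + C2*erfi(sqrt(6)*b/6)


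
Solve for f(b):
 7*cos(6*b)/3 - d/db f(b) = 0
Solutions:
 f(b) = C1 + 7*sin(6*b)/18


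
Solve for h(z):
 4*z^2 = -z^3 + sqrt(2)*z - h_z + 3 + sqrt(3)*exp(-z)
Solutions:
 h(z) = C1 - z^4/4 - 4*z^3/3 + sqrt(2)*z^2/2 + 3*z - sqrt(3)*exp(-z)


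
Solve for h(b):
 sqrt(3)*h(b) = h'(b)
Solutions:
 h(b) = C1*exp(sqrt(3)*b)


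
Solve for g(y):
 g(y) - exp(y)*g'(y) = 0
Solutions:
 g(y) = C1*exp(-exp(-y))


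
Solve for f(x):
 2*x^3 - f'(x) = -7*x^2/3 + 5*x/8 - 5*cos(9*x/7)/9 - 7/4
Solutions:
 f(x) = C1 + x^4/2 + 7*x^3/9 - 5*x^2/16 + 7*x/4 + 35*sin(9*x/7)/81


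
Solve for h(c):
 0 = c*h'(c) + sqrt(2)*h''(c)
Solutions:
 h(c) = C1 + C2*erf(2^(1/4)*c/2)


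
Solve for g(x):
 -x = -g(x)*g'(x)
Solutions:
 g(x) = -sqrt(C1 + x^2)
 g(x) = sqrt(C1 + x^2)


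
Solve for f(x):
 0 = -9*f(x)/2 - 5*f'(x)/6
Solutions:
 f(x) = C1*exp(-27*x/5)


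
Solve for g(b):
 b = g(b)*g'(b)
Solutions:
 g(b) = -sqrt(C1 + b^2)
 g(b) = sqrt(C1 + b^2)


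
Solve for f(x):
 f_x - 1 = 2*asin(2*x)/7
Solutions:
 f(x) = C1 + 2*x*asin(2*x)/7 + x + sqrt(1 - 4*x^2)/7


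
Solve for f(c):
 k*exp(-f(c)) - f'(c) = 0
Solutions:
 f(c) = log(C1 + c*k)


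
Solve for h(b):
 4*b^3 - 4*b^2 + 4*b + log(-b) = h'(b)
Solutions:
 h(b) = C1 + b^4 - 4*b^3/3 + 2*b^2 + b*log(-b) - b


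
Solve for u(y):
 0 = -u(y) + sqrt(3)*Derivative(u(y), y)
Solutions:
 u(y) = C1*exp(sqrt(3)*y/3)


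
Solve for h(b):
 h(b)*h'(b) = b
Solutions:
 h(b) = -sqrt(C1 + b^2)
 h(b) = sqrt(C1 + b^2)


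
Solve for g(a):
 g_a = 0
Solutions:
 g(a) = C1


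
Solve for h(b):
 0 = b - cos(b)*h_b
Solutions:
 h(b) = C1 + Integral(b/cos(b), b)


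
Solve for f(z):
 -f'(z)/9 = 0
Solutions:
 f(z) = C1


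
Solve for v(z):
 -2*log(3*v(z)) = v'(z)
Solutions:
 Integral(1/(log(_y) + log(3)), (_y, v(z)))/2 = C1 - z


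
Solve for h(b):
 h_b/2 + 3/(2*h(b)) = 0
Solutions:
 h(b) = -sqrt(C1 - 6*b)
 h(b) = sqrt(C1 - 6*b)


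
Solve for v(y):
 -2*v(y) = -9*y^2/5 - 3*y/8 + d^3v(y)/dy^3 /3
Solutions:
 v(y) = C3*exp(-6^(1/3)*y) + 9*y^2/10 + 3*y/16 + (C1*sin(2^(1/3)*3^(5/6)*y/2) + C2*cos(2^(1/3)*3^(5/6)*y/2))*exp(6^(1/3)*y/2)


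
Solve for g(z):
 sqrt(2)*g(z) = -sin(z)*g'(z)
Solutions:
 g(z) = C1*(cos(z) + 1)^(sqrt(2)/2)/(cos(z) - 1)^(sqrt(2)/2)


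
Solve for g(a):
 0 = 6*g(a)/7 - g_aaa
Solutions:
 g(a) = C3*exp(6^(1/3)*7^(2/3)*a/7) + (C1*sin(2^(1/3)*3^(5/6)*7^(2/3)*a/14) + C2*cos(2^(1/3)*3^(5/6)*7^(2/3)*a/14))*exp(-6^(1/3)*7^(2/3)*a/14)


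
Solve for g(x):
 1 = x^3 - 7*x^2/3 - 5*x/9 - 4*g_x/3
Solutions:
 g(x) = C1 + 3*x^4/16 - 7*x^3/12 - 5*x^2/24 - 3*x/4


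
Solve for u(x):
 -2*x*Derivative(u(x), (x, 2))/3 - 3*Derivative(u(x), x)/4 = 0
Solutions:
 u(x) = C1 + C2/x^(1/8)


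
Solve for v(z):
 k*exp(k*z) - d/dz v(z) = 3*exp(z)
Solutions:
 v(z) = C1 - 3*exp(z) + exp(k*z)


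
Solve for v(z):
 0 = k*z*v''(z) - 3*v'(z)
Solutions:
 v(z) = C1 + z^(((re(k) + 3)*re(k) + im(k)^2)/(re(k)^2 + im(k)^2))*(C2*sin(3*log(z)*Abs(im(k))/(re(k)^2 + im(k)^2)) + C3*cos(3*log(z)*im(k)/(re(k)^2 + im(k)^2)))


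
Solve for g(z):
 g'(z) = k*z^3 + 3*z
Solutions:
 g(z) = C1 + k*z^4/4 + 3*z^2/2


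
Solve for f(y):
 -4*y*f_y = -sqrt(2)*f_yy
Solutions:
 f(y) = C1 + C2*erfi(2^(1/4)*y)


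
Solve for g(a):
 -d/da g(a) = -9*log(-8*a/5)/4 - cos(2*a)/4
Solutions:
 g(a) = C1 + 9*a*log(-a)/4 - 3*a*log(5) - 9*a/4 + 3*a*log(10)/4 + 6*a*log(2) + sin(2*a)/8


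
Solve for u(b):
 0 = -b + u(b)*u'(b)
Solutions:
 u(b) = -sqrt(C1 + b^2)
 u(b) = sqrt(C1 + b^2)


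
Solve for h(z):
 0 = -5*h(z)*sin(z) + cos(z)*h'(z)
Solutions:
 h(z) = C1/cos(z)^5


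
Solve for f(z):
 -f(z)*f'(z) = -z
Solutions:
 f(z) = -sqrt(C1 + z^2)
 f(z) = sqrt(C1 + z^2)


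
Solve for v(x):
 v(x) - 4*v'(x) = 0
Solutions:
 v(x) = C1*exp(x/4)


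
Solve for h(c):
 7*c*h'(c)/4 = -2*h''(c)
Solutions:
 h(c) = C1 + C2*erf(sqrt(7)*c/4)


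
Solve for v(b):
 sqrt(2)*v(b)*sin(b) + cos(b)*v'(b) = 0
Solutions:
 v(b) = C1*cos(b)^(sqrt(2))


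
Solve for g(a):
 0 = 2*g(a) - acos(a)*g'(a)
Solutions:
 g(a) = C1*exp(2*Integral(1/acos(a), a))


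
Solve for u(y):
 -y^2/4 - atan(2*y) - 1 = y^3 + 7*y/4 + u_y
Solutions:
 u(y) = C1 - y^4/4 - y^3/12 - 7*y^2/8 - y*atan(2*y) - y + log(4*y^2 + 1)/4


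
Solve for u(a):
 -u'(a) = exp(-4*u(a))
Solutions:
 u(a) = log(-I*(C1 - 4*a)^(1/4))
 u(a) = log(I*(C1 - 4*a)^(1/4))
 u(a) = log(-(C1 - 4*a)^(1/4))
 u(a) = log(C1 - 4*a)/4


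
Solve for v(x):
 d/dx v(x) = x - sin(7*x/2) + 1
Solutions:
 v(x) = C1 + x^2/2 + x + 2*cos(7*x/2)/7


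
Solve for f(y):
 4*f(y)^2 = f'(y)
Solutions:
 f(y) = -1/(C1 + 4*y)


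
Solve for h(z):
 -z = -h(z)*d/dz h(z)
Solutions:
 h(z) = -sqrt(C1 + z^2)
 h(z) = sqrt(C1 + z^2)


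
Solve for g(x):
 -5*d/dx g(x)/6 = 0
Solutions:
 g(x) = C1


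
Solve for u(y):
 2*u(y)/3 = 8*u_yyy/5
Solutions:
 u(y) = C3*exp(90^(1/3)*y/6) + (C1*sin(10^(1/3)*3^(1/6)*y/4) + C2*cos(10^(1/3)*3^(1/6)*y/4))*exp(-90^(1/3)*y/12)


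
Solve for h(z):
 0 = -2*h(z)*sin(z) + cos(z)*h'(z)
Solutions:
 h(z) = C1/cos(z)^2


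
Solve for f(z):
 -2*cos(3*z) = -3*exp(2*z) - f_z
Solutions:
 f(z) = C1 - 3*exp(2*z)/2 + 2*sin(3*z)/3


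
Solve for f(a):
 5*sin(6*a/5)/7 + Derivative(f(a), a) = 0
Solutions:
 f(a) = C1 + 25*cos(6*a/5)/42


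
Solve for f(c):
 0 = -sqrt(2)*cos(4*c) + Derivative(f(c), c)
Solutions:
 f(c) = C1 + sqrt(2)*sin(4*c)/4


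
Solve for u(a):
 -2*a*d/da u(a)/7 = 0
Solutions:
 u(a) = C1


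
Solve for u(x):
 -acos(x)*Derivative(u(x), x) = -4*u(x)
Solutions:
 u(x) = C1*exp(4*Integral(1/acos(x), x))


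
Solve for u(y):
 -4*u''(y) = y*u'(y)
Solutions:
 u(y) = C1 + C2*erf(sqrt(2)*y/4)


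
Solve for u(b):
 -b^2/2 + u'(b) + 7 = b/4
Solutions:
 u(b) = C1 + b^3/6 + b^2/8 - 7*b


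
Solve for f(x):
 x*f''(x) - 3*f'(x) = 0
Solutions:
 f(x) = C1 + C2*x^4


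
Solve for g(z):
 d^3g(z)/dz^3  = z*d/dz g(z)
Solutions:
 g(z) = C1 + Integral(C2*airyai(z) + C3*airybi(z), z)


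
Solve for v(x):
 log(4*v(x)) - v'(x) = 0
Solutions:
 -Integral(1/(log(_y) + 2*log(2)), (_y, v(x))) = C1 - x


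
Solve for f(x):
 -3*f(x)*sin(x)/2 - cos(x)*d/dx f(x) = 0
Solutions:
 f(x) = C1*cos(x)^(3/2)


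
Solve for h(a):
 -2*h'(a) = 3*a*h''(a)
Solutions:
 h(a) = C1 + C2*a^(1/3)


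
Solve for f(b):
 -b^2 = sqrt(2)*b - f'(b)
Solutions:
 f(b) = C1 + b^3/3 + sqrt(2)*b^2/2


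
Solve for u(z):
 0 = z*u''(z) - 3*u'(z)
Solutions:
 u(z) = C1 + C2*z^4


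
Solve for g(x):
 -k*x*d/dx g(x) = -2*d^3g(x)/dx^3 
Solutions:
 g(x) = C1 + Integral(C2*airyai(2^(2/3)*k^(1/3)*x/2) + C3*airybi(2^(2/3)*k^(1/3)*x/2), x)


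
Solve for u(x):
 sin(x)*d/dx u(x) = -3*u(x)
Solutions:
 u(x) = C1*(cos(x) + 1)^(3/2)/(cos(x) - 1)^(3/2)


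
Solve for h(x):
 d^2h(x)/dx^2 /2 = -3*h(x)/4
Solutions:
 h(x) = C1*sin(sqrt(6)*x/2) + C2*cos(sqrt(6)*x/2)


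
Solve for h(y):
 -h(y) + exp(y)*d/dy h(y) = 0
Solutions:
 h(y) = C1*exp(-exp(-y))


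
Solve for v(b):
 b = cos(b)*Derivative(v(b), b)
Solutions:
 v(b) = C1 + Integral(b/cos(b), b)


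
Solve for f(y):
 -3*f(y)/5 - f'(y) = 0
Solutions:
 f(y) = C1*exp(-3*y/5)


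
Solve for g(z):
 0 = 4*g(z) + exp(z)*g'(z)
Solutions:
 g(z) = C1*exp(4*exp(-z))


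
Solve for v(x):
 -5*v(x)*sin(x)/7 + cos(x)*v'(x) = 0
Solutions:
 v(x) = C1/cos(x)^(5/7)


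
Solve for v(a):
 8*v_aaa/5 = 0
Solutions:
 v(a) = C1 + C2*a + C3*a^2


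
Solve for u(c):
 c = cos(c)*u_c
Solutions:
 u(c) = C1 + Integral(c/cos(c), c)


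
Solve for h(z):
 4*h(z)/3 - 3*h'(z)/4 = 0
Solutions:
 h(z) = C1*exp(16*z/9)


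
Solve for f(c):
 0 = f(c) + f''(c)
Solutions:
 f(c) = C1*sin(c) + C2*cos(c)


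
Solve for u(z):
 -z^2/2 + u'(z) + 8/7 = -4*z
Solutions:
 u(z) = C1 + z^3/6 - 2*z^2 - 8*z/7


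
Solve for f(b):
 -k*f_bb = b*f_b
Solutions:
 f(b) = C1 + C2*sqrt(k)*erf(sqrt(2)*b*sqrt(1/k)/2)


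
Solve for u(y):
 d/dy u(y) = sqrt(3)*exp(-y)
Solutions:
 u(y) = C1 - sqrt(3)*exp(-y)


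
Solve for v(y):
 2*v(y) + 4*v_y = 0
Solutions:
 v(y) = C1*exp(-y/2)


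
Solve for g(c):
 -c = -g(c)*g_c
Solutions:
 g(c) = -sqrt(C1 + c^2)
 g(c) = sqrt(C1 + c^2)


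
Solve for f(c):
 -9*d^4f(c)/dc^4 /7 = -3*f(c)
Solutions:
 f(c) = C1*exp(-3^(3/4)*7^(1/4)*c/3) + C2*exp(3^(3/4)*7^(1/4)*c/3) + C3*sin(3^(3/4)*7^(1/4)*c/3) + C4*cos(3^(3/4)*7^(1/4)*c/3)


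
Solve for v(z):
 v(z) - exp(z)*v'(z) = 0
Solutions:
 v(z) = C1*exp(-exp(-z))


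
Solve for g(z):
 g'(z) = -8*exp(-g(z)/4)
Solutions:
 g(z) = 4*log(C1 - 2*z)


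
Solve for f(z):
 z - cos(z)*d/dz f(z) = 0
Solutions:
 f(z) = C1 + Integral(z/cos(z), z)


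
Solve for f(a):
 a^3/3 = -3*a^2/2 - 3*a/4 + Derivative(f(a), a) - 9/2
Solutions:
 f(a) = C1 + a^4/12 + a^3/2 + 3*a^2/8 + 9*a/2


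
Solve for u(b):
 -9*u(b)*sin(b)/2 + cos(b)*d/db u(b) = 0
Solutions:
 u(b) = C1/cos(b)^(9/2)


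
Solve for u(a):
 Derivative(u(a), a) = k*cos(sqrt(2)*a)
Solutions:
 u(a) = C1 + sqrt(2)*k*sin(sqrt(2)*a)/2


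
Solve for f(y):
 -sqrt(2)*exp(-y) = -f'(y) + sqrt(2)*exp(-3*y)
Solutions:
 f(y) = C1 - sqrt(2)*exp(-y) - sqrt(2)*exp(-3*y)/3


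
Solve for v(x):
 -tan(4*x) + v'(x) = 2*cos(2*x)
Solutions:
 v(x) = C1 - log(cos(4*x))/4 + sin(2*x)


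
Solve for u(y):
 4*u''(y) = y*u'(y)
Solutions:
 u(y) = C1 + C2*erfi(sqrt(2)*y/4)


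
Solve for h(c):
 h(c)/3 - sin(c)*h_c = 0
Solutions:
 h(c) = C1*(cos(c) - 1)^(1/6)/(cos(c) + 1)^(1/6)


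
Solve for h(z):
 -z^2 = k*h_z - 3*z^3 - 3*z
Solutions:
 h(z) = C1 + 3*z^4/(4*k) - z^3/(3*k) + 3*z^2/(2*k)


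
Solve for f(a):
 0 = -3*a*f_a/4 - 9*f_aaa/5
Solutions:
 f(a) = C1 + Integral(C2*airyai(-90^(1/3)*a/6) + C3*airybi(-90^(1/3)*a/6), a)


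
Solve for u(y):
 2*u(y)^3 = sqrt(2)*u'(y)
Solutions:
 u(y) = -sqrt(2)*sqrt(-1/(C1 + sqrt(2)*y))/2
 u(y) = sqrt(2)*sqrt(-1/(C1 + sqrt(2)*y))/2


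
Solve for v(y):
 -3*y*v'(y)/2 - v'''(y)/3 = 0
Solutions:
 v(y) = C1 + Integral(C2*airyai(-6^(2/3)*y/2) + C3*airybi(-6^(2/3)*y/2), y)


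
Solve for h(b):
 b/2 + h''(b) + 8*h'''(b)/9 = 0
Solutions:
 h(b) = C1 + C2*b + C3*exp(-9*b/8) - b^3/12 + 2*b^2/9


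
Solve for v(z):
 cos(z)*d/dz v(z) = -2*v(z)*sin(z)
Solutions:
 v(z) = C1*cos(z)^2


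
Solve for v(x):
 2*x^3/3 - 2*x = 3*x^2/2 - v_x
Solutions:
 v(x) = C1 - x^4/6 + x^3/2 + x^2


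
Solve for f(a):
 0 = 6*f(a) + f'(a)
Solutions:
 f(a) = C1*exp(-6*a)


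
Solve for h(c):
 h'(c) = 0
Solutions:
 h(c) = C1


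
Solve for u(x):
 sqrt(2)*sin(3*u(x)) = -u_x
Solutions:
 u(x) = -acos((-C1 - exp(6*sqrt(2)*x))/(C1 - exp(6*sqrt(2)*x)))/3 + 2*pi/3
 u(x) = acos((-C1 - exp(6*sqrt(2)*x))/(C1 - exp(6*sqrt(2)*x)))/3


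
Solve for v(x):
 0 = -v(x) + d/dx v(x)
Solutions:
 v(x) = C1*exp(x)


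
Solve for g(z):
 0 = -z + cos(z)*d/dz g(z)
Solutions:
 g(z) = C1 + Integral(z/cos(z), z)


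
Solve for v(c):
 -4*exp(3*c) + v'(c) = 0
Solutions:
 v(c) = C1 + 4*exp(3*c)/3


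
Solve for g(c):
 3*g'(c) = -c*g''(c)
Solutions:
 g(c) = C1 + C2/c^2


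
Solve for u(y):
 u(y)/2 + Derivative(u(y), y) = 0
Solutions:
 u(y) = C1*exp(-y/2)


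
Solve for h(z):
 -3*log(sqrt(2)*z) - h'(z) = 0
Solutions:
 h(z) = C1 - 3*z*log(z) - 3*z*log(2)/2 + 3*z


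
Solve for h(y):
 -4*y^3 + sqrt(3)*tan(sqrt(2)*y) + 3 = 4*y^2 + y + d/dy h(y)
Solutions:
 h(y) = C1 - y^4 - 4*y^3/3 - y^2/2 + 3*y - sqrt(6)*log(cos(sqrt(2)*y))/2


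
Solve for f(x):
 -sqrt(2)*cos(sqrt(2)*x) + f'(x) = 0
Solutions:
 f(x) = C1 + sin(sqrt(2)*x)


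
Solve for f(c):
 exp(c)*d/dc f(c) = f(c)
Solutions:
 f(c) = C1*exp(-exp(-c))


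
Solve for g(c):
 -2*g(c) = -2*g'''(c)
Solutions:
 g(c) = C3*exp(c) + (C1*sin(sqrt(3)*c/2) + C2*cos(sqrt(3)*c/2))*exp(-c/2)


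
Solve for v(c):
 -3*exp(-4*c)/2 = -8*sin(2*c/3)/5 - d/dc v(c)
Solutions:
 v(c) = C1 + 12*cos(2*c/3)/5 - 3*exp(-4*c)/8


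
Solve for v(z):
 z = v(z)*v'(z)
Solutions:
 v(z) = -sqrt(C1 + z^2)
 v(z) = sqrt(C1 + z^2)


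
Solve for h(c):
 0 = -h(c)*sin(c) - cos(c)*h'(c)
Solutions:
 h(c) = C1*cos(c)


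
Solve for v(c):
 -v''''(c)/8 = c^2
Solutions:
 v(c) = C1 + C2*c + C3*c^2 + C4*c^3 - c^6/45


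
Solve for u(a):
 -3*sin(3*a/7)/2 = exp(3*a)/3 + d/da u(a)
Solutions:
 u(a) = C1 - exp(3*a)/9 + 7*cos(3*a/7)/2


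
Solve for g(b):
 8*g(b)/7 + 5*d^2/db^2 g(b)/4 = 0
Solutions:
 g(b) = C1*sin(4*sqrt(70)*b/35) + C2*cos(4*sqrt(70)*b/35)


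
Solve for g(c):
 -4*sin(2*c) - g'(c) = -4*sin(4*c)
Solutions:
 g(c) = C1 + 2*cos(2*c) - cos(4*c)


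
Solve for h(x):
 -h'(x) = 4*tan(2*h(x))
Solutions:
 h(x) = -asin(C1*exp(-8*x))/2 + pi/2
 h(x) = asin(C1*exp(-8*x))/2


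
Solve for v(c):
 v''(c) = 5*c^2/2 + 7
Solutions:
 v(c) = C1 + C2*c + 5*c^4/24 + 7*c^2/2


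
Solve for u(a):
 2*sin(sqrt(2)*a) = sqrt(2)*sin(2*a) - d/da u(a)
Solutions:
 u(a) = C1 - sqrt(2)*cos(2*a)/2 + sqrt(2)*cos(sqrt(2)*a)


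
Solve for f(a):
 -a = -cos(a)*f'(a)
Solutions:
 f(a) = C1 + Integral(a/cos(a), a)


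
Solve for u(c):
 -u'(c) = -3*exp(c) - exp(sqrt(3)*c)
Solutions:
 u(c) = C1 + 3*exp(c) + sqrt(3)*exp(sqrt(3)*c)/3


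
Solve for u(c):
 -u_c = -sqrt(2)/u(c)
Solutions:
 u(c) = -sqrt(C1 + 2*sqrt(2)*c)
 u(c) = sqrt(C1 + 2*sqrt(2)*c)


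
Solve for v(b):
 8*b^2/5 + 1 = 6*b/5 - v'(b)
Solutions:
 v(b) = C1 - 8*b^3/15 + 3*b^2/5 - b


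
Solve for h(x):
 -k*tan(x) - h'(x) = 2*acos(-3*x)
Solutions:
 h(x) = C1 + k*log(cos(x)) - 2*x*acos(-3*x) - 2*sqrt(1 - 9*x^2)/3


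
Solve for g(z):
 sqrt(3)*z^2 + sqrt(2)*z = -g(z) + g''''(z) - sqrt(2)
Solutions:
 g(z) = C1*exp(-z) + C2*exp(z) + C3*sin(z) + C4*cos(z) - sqrt(3)*z^2 - sqrt(2)*z - sqrt(2)


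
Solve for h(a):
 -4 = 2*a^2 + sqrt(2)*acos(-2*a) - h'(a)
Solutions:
 h(a) = C1 + 2*a^3/3 + 4*a + sqrt(2)*(a*acos(-2*a) + sqrt(1 - 4*a^2)/2)


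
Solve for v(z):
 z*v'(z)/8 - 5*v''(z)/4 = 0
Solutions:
 v(z) = C1 + C2*erfi(sqrt(5)*z/10)


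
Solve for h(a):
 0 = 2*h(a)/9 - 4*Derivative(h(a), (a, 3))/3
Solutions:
 h(a) = C3*exp(6^(2/3)*a/6) + (C1*sin(2^(2/3)*3^(1/6)*a/4) + C2*cos(2^(2/3)*3^(1/6)*a/4))*exp(-6^(2/3)*a/12)


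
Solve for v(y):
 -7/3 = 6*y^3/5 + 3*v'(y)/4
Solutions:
 v(y) = C1 - 2*y^4/5 - 28*y/9


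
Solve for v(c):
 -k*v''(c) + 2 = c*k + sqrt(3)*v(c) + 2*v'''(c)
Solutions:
 v(c) = C1*exp(-c*(k^2/(k^3 + sqrt(-k^6 + (k^3 + 54*sqrt(3))^2) + 54*sqrt(3))^(1/3) + k + (k^3 + sqrt(-k^6 + (k^3 + 54*sqrt(3))^2) + 54*sqrt(3))^(1/3))/6) + C2*exp(c*(-4*k^2/((-1 + sqrt(3)*I)*(k^3 + sqrt(-k^6 + (k^3 + 54*sqrt(3))^2) + 54*sqrt(3))^(1/3)) - 2*k + (k^3 + sqrt(-k^6 + (k^3 + 54*sqrt(3))^2) + 54*sqrt(3))^(1/3) - sqrt(3)*I*(k^3 + sqrt(-k^6 + (k^3 + 54*sqrt(3))^2) + 54*sqrt(3))^(1/3))/12) + C3*exp(c*(4*k^2/((1 + sqrt(3)*I)*(k^3 + sqrt(-k^6 + (k^3 + 54*sqrt(3))^2) + 54*sqrt(3))^(1/3)) - 2*k + (k^3 + sqrt(-k^6 + (k^3 + 54*sqrt(3))^2) + 54*sqrt(3))^(1/3) + sqrt(3)*I*(k^3 + sqrt(-k^6 + (k^3 + 54*sqrt(3))^2) + 54*sqrt(3))^(1/3))/12) - sqrt(3)*c*k/3 + 2*sqrt(3)/3


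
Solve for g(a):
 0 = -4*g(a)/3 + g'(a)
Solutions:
 g(a) = C1*exp(4*a/3)


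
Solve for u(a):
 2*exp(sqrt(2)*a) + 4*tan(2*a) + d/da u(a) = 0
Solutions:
 u(a) = C1 - sqrt(2)*exp(sqrt(2)*a) + 2*log(cos(2*a))


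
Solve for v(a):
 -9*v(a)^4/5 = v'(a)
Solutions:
 v(a) = 5^(1/3)*(1/(C1 + 27*a))^(1/3)
 v(a) = 5^(1/3)*(-3^(2/3) - 3*3^(1/6)*I)*(1/(C1 + 9*a))^(1/3)/6
 v(a) = 5^(1/3)*(-3^(2/3) + 3*3^(1/6)*I)*(1/(C1 + 9*a))^(1/3)/6


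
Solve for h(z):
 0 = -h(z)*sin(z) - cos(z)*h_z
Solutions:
 h(z) = C1*cos(z)


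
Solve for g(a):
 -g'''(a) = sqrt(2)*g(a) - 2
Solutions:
 g(a) = C3*exp(-2^(1/6)*a) + (C1*sin(2^(1/6)*sqrt(3)*a/2) + C2*cos(2^(1/6)*sqrt(3)*a/2))*exp(2^(1/6)*a/2) + sqrt(2)


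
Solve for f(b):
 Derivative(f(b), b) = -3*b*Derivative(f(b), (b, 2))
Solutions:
 f(b) = C1 + C2*b^(2/3)


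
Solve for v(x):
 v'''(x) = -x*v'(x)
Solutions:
 v(x) = C1 + Integral(C2*airyai(-x) + C3*airybi(-x), x)


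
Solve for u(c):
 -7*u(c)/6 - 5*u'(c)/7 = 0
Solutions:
 u(c) = C1*exp(-49*c/30)
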